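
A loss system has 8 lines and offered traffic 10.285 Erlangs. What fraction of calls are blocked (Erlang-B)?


B(c,a) = (a^c/c!) / Σ_{k=0}^{c} a^k/k!
a^8/8! = 3105.373516
Σ terms (k=0..8): 1.00000 + 10.28500 + 52.89061 + 181.32665 + 466.23615 + 959.04776 + 1643.96770 + 2415.45825 + 3105.37352 = 8835.585634
B = 3105.373516/8835.585634 = 0.351462

Final: 0.351462


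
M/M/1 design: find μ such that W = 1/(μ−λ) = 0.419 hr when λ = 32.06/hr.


W = 1/(μ−λ) ⇒ μ − λ = 1/W = 1/0.419 = 2.3866
μ = λ + 1/W = 32.06 + 2.3866 = 34.4466 per hr

Final: 34.4466 /hr


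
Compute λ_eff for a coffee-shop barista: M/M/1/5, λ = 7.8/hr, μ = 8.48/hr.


ρ = 0.9198; P_K = (1−ρ)ρ^5/(1−ρ^6) = 0.133869
λ_eff = λ(1 − P_K) = 7.8·(1 − 0.133869) = 7.8·0.866131 = 6.7558 /hr

Final: 6.7558 /hr


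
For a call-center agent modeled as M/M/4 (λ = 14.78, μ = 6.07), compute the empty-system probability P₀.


a = λ/μ = 14.78/6.07 = 2.4349; ρ = a/c = 0.6087
Σ_{k=0}^{3} a^k/k! (terms k=0..3) = 1.00000 + 2.43493 + 2.96443 + 2.40606 = 8.80542
Tail: a^4/(4!(1−ρ)) = 35.15143/(24·0.3913) = 3.74332
P₀ = 1/(8.80542 + 3.74332) = 1/12.54873 = 0.079689

Final: 0.079689


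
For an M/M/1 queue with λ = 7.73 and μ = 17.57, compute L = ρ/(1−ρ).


ρ = λ/μ = 7.73/17.57 = 0.4400
L = ρ/(1−ρ) = 0.4400/(1 − 0.4400) = 0.4400/0.5600 = 0.7856

Final: 0.7856


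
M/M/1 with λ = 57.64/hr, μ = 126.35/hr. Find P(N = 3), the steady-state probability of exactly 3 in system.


ρ = 57.64/126.35 = 0.4562
P_n = (1−ρ)·ρ^n = (1 − 0.4562)·0.4562^3 = 0.5438·0.094939 = 0.051629

Final: 0.051629


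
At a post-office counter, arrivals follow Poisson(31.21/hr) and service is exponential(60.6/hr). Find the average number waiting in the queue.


ρ = 31.21/60.6 = 0.5150
Lq = ρ²/(1−ρ) = 0.2652/0.4850 = 0.5469

Final: 0.5469


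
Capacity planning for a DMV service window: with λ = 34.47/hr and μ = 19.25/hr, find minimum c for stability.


Stability requires cμ > λ ⇔ c > λ/μ.
λ/μ = 34.47/19.25 = 1.7906
Minimum integer c = ⌊1.7906⌋ + 1 = 2
Check: 2·19.25 = 38.50 > 34.47, while 1·19.25 = 19.25 ≤ 34.47

Final: 2 servers


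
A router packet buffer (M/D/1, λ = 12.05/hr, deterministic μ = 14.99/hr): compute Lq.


ρ = 12.05/14.99 = 0.8039
M/D/1: Lq = ρ²/(2(1−ρ)) = 0.6462/(2·0.1961) = 1.64739

Final: 1.64739


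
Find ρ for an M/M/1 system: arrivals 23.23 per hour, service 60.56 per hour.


ρ = λ/μ = 23.23/60.56 = 0.3836

Final: 0.3836


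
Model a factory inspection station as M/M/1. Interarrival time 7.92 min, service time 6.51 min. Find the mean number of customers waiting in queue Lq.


λ = 60/7.92 = 7.5758 /hr
μ = 60/6.51 = 9.2166 /hr
ρ = λ/μ = 7.5758/9.2166 = 0.8220
Lq = ρ²/(1−ρ) = 0.6756/0.1780 = 3.7951

Final: 3.7951


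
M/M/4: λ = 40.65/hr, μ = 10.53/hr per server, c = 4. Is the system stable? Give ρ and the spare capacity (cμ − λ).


Total capacity cμ = 4·10.53 = 42.12/hr
ρ = λ/(cμ) = 40.65/42.12 = 0.9651
Stable ⇔ ρ < 1: YES
Spare capacity = cμ − λ = 42.12 − 40.65 = 1.47/hr

Final: ρ = 0.9651; stable; margin = 1.47/hr


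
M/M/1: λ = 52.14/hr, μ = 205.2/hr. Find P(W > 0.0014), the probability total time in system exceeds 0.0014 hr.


W ~ Exponential(μ−λ) for M/M/1.
μ − λ = 205.2 − 52.14 = 153.0600
P(W > t) = e^{−(μ−λ)t} = e^{−0.2143} = 0.807119

Final: 0.807119


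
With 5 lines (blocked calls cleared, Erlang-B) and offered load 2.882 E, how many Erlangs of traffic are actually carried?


B(5,2.882) = 0.100077 (Erlang-B)
Carried load = a(1 − B) = 2.882·(1 − 0.100077) = 2.882·0.899923 = 2.5936 E

Final: 2.5936 Erlangs


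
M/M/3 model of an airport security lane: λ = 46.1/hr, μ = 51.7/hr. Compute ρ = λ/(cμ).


ρ = λ/(cμ) = 46.1/(3·51.7) = 46.1/155.10 = 0.2972

Final: 0.2972


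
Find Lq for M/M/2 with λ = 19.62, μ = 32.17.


a = λ/μ = 0.6099; ρ = a/2 = 0.3049
P₀ = 0.532635
Lq = P₀·a^c·ρ / (c!·(1−ρ)²) = 0.532635·0.37196·0.3049/(2·0.48310)
= 0.06253

Final: 0.06253


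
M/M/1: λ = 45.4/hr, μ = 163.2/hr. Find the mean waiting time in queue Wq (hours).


ρ = 45.4/163.2 = 0.2782
Wq = ρ/(μ−λ) = 0.2782/(163.2 − 45.4) = 0.2782/117.80 = 0.002362 hr

Final: 0.002362 hr


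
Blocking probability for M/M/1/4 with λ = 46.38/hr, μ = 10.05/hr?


ρ = λ/μ = 46.38/10.05 = 4.6149
P_K = (1−ρ)ρ^K/(1−ρ^(K+1)) = (-3.6149·453.585048)/(1 − 2093.261148)
= -1639.676100/-2092.261148 = 0.783686

Final: 0.783686


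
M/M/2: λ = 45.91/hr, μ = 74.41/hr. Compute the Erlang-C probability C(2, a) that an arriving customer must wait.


a = λ/μ = 0.6170; ρ = a/2 = 0.3085
P₀ = 0.528475 (from M/M/c formula)
C(c,a) = [a^c/(c!(1−ρ))]·P₀ = [0.38067/(2·0.6915)]·0.528475
= 0.27525·0.528475 = 0.145462

Final: 0.145462


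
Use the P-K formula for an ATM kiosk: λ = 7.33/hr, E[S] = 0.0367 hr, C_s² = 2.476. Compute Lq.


ρ = λ·E[S] = 7.33·0.0367 = 0.2690
Lq = ρ²(1+C_s²)/(2(1−ρ)) = 0.07237·(1+2.476)/(2·0.7310)
= 0.07237·3.4760/1.4620 = 0.17206

Final: 0.17206


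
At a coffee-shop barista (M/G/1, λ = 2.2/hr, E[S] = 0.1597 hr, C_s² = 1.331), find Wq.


ρ = λ·E[S] = 2.2·0.1597 = 0.3513
E[S²] = E[S]²(1+C_s²) = 0.1597²·(1+1.331) = 0.059450
Wq = λ·E[S²]/(2(1−ρ)) = 2.2·0.059450/(2·0.6487) = 0.10082 hr

Final: 0.10082 hr


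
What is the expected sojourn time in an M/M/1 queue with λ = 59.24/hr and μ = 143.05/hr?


W = 1/(μ−λ) = 1/(143.05 − 59.24) = 1/83.81 = 0.01193 hr

Final: 0.01193 hr


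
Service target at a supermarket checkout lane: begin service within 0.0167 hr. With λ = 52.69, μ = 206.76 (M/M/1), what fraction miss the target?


ρ = 52.69/206.76 = 0.2548
P(Wq > t) = ρ·e^{−(μ−λ)t} = 0.2548·e^{−2.5730}
= 0.2548·0.076309 = 0.019446

Final: 0.019446


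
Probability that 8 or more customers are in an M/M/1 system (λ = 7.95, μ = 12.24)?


ρ = 7.95/12.24 = 0.6495
P(N ≥ n) = ρ^n = 0.6495^8 = 0.031673

Final: 0.031673


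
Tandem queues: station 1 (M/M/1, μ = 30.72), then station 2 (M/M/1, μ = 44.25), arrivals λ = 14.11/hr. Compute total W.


Each node sees arrival rate λ = 14.11/hr (tandem ⇒ throughput preserved).
W₁ = 1/(μ₁−λ) = 1/(30.72−14.11) = 0.06020 hr
W₂ = 1/(μ₂−λ) = 1/(44.25−14.11) = 0.03318 hr
W_total = W₁ + W₂ = 0.06020 + 0.03318 = 0.09338 hr

Final: 0.09338 hr


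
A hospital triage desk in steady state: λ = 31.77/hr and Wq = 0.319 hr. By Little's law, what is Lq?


Lq = λWq = 31.77·0.319 = 10.1346

Final: 10.1346


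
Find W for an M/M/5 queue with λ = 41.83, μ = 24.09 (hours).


a = 1.7364; ρ = 0.3473; P₀ = 0.175536
Lq = P₀·a^c·ρ/(c!(1−ρ)²) = 0.01882
Wq = Lq/λ = 0.01882/41.83 = 0.0004500 hr
W = Wq + 1/μ = 0.0004500 + 0.04151 = 0.04196 hr

Final: 0.04196 hr


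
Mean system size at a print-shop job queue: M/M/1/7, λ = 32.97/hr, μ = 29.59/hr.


ρ = 32.97/29.59 = 1.1142
L = ρ[1 − (K+1)ρ^K + Kρ^(K+1)] / [(1−ρ)(1−ρ^(K+1))]
Numerator: 1.1142·(1 − 8·2.132151 + 7·2.375701) = 0.638124
Denominator: (-0.1142)·(-1.375701) = 0.157143
L = 0.638124/0.157143 = 4.0608

Final: 4.0608


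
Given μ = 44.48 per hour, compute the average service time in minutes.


Mean service time = 1/μ = 1/44.48 hour = 0.02248 hour
In minutes: 0.02248 × 60 = 1.3489 min

Final: 1.3489 min


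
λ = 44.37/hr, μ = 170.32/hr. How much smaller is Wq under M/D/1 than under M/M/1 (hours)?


ρ = 44.37/170.32 = 0.2605
Wq(M/M/1) = ρ/(μ−λ) = 0.2605/125.95 = 0.002068 hr
Wq(M/D/1) = ρ/(2(μ−λ)) = 0.001034 hr
Savings = 0.002068 − 0.001034 = 0.001034 hr

Final: 0.001034 hr


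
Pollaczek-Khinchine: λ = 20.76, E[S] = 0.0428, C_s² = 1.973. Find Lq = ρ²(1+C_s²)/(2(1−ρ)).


ρ = λ·E[S] = 20.76·0.0428 = 0.8885
Lq = ρ²(1+C_s²)/(2(1−ρ)) = 0.7895·(1+1.973)/(2·0.1115)
= 0.7895·2.9730/0.2229 = 10.52789

Final: 10.52789


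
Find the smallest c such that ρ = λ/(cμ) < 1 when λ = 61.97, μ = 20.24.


Stability requires cμ > λ ⇔ c > λ/μ.
λ/μ = 61.97/20.24 = 3.0618
Minimum integer c = ⌊3.0618⌋ + 1 = 4
Check: 4·20.24 = 80.96 > 61.97, while 3·20.24 = 60.72 ≤ 61.97

Final: 4 servers


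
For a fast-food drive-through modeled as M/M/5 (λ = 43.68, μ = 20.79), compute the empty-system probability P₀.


a = λ/μ = 43.68/20.79 = 2.1010; ρ = a/c = 0.4202
Σ_{k=0}^{4} a^k/k! (terms k=0..4) = 1.00000 + 2.10101 + 2.20712 + 1.54573 + 0.81190 = 7.66576
Tail: a^5/(5!(1−ρ)) = 40.93933/(120·0.5798) = 0.58841
P₀ = 1/(7.66576 + 0.58841) = 1/8.25417 = 0.121151

Final: 0.121151


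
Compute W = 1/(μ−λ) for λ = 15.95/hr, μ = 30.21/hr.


W = 1/(μ−λ) = 1/(30.21 − 15.95) = 1/14.26 = 0.07013 hr

Final: 0.07013 hr


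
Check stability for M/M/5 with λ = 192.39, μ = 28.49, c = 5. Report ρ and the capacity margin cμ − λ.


Total capacity cμ = 5·28.49 = 142.45/hr
ρ = λ/(cμ) = 192.39/142.45 = 1.3506
Stable ⇔ ρ < 1: NO
Spare capacity = cμ − λ = 142.45 − 192.39 = -49.94/hr

Final: ρ = 1.3506; unstable; margin = -49.94/hr


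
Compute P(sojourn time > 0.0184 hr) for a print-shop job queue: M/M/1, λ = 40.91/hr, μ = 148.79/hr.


W ~ Exponential(μ−λ) for M/M/1.
μ − λ = 148.79 − 40.91 = 107.8800
P(W > t) = e^{−(μ−λ)t} = e^{−1.9850} = 0.137382

Final: 0.137382


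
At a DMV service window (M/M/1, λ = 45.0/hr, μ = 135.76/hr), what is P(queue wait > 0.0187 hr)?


ρ = 45.0/135.76 = 0.3315
P(Wq > t) = ρ·e^{−(μ−λ)t} = 0.3315·e^{−1.6972}
= 0.3315·0.183194 = 0.060723

Final: 0.060723


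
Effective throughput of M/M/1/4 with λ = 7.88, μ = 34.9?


ρ = 0.2258; P_K = (1−ρ)ρ^4/(1−ρ^5) = 0.002013
λ_eff = λ(1 − P_K) = 7.88·(1 − 0.002013) = 7.88·0.997987 = 7.8641 /hr

Final: 7.8641 /hr


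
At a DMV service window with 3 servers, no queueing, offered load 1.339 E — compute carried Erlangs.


B(3,1.339) = 0.110057 (Erlang-B)
Carried load = a(1 − B) = 1.339·(1 − 0.110057) = 1.339·0.889943 = 1.1916 E

Final: 1.1916 Erlangs


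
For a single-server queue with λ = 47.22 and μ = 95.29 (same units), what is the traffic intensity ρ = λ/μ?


ρ = λ/μ = 47.22/95.29 = 0.4955

Final: 0.4955


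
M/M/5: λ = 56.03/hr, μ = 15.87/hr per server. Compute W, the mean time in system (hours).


a = 3.5306; ρ = 0.7061; P₀ = 0.024921
Lq = P₀·a^c·ρ/(c!(1−ρ)²) = 0.93137
Wq = Lq/λ = 0.93137/56.03 = 0.01662 hr
W = Wq + 1/μ = 0.01662 + 0.06301 = 0.07963 hr

Final: 0.07963 hr


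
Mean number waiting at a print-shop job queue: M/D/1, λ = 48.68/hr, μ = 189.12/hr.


ρ = 48.68/189.12 = 0.2574
M/D/1: Lq = ρ²/(2(1−ρ)) = 0.06626/(2·0.7426) = 0.04461

Final: 0.04461


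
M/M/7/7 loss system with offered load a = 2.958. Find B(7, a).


B(c,a) = (a^c/c!) / Σ_{k=0}^{c} a^k/k!
a^7/7! = 0.393149
Σ terms (k=0..7): 1.00000 + 2.95800 + 4.37488 + 4.31363 + 3.18993 + 1.88716 + 0.93037 + 0.39315 = 19.047132
B = 0.393149/19.047132 = 0.020641

Final: 0.020641


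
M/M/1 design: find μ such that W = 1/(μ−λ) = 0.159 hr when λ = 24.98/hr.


W = 1/(μ−λ) ⇒ μ − λ = 1/W = 1/0.159 = 6.2893
μ = λ + 1/W = 24.98 + 6.2893 = 31.2693 per hr

Final: 31.2693 /hr


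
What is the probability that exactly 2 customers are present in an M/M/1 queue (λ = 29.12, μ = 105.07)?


ρ = 29.12/105.07 = 0.2771
P_n = (1−ρ)·ρ^n = (1 − 0.2771)·0.2771^2 = 0.7229·0.076811 = 0.055523

Final: 0.055523


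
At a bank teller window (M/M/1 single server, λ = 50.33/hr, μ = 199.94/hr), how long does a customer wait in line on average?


ρ = 50.33/199.94 = 0.2517
Wq = ρ/(μ−λ) = 0.2517/(199.94 − 50.33) = 0.2517/149.61 = 0.001683 hr

Final: 0.001683 hr


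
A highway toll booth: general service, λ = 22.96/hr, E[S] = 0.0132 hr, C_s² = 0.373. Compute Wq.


ρ = λ·E[S] = 22.96·0.0132 = 0.3031
E[S²] = E[S]²(1+C_s²) = 0.0132²·(1+0.373) = 0.0002392
Wq = λ·E[S²]/(2(1−ρ)) = 22.96·0.0002392/(2·0.6969) = 0.003941 hr

Final: 0.003941 hr


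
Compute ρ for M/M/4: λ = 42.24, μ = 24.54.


ρ = λ/(cμ) = 42.24/(4·24.54) = 42.24/98.16 = 0.4303

Final: 0.4303


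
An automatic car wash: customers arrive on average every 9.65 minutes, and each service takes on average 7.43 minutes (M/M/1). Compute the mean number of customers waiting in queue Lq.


λ = 60/9.65 = 6.2176 /hr
μ = 60/7.43 = 8.0754 /hr
ρ = λ/μ = 6.2176/8.0754 = 0.7699
Lq = ρ²/(1−ρ) = 0.5928/0.2301 = 2.5769

Final: 2.5769


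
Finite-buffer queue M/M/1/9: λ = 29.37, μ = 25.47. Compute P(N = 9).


ρ = λ/μ = 29.37/25.47 = 1.1531
P_K = (1−ρ)ρ^K/(1−ρ^(K+1)) = (-0.1531·3.604749)/(1 − 4.156713)
= -0.551964/-3.156713 = 0.174854

Final: 0.174854


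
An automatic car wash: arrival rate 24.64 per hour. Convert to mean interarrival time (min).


Mean interarrival time = 1/λ = 1/24.64 hour = 0.04058 hour
In minutes: 0.04058 × 60 = 2.4351 min

Final: 2.4351 min


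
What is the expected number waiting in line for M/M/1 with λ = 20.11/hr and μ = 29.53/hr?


ρ = 20.11/29.53 = 0.6810
Lq = ρ²/(1−ρ) = 0.4638/0.3190 = 1.4538

Final: 1.4538


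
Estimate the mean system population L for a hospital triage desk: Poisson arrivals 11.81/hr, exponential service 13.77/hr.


ρ = λ/μ = 11.81/13.77 = 0.8577
L = ρ/(1−ρ) = 0.8577/(1 − 0.8577) = 0.8577/0.1423 = 6.0255

Final: 6.0255


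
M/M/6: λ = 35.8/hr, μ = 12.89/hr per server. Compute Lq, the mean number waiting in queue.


a = λ/μ = 2.7773; ρ = a/6 = 0.4629
P₀ = 0.061546
Lq = P₀·a^c·ρ / (c!·(1−ρ)²) = 0.061546·458.96615·0.4629/(720·0.28849)
= 0.06295

Final: 0.06295


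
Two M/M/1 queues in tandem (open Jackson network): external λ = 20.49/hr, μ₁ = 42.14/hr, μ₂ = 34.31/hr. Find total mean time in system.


Each node sees arrival rate λ = 20.49/hr (tandem ⇒ throughput preserved).
W₁ = 1/(μ₁−λ) = 1/(42.14−20.49) = 0.04619 hr
W₂ = 1/(μ₂−λ) = 1/(34.31−20.49) = 0.07236 hr
W_total = W₁ + W₂ = 0.04619 + 0.07236 = 0.11855 hr

Final: 0.11855 hr


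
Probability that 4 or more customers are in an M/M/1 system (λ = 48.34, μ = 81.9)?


ρ = 48.34/81.9 = 0.5902
P(N ≥ n) = ρ^n = 0.5902^4 = 0.121364

Final: 0.121364


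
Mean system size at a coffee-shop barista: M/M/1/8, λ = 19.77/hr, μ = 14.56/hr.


ρ = 19.77/14.56 = 1.3578
L = ρ[1 − (K+1)ρ^K + Kρ^(K+1)] / [(1−ρ)(1−ρ^(K+1))]
Numerator: 1.3578·(1 − 9·11.554798 + 8·15.689447) = 30.581581
Denominator: (-0.3578)·(-14.689447) = 5.256320
L = 30.581581/5.256320 = 5.8181

Final: 5.8181


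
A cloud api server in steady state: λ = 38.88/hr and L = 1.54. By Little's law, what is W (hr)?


W = L/λ = 1.54/38.88 = 0.03961 hr

Final: 0.03961 hr


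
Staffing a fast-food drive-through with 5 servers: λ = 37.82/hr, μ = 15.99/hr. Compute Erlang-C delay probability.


a = λ/μ = 2.3652; ρ = a/5 = 0.4730
P₀ = 0.092231 (from M/M/c formula)
C(c,a) = [a^c/(c!(1−ρ))]·P₀ = [74.02277/(120·0.5270)]·0.092231
= 1.17061·0.092231 = 0.107967

Final: 0.107967


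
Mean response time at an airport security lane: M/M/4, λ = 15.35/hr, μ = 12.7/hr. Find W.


a = 1.2087; ρ = 0.3022; P₀ = 0.297548
Lq = P₀·a^c·ρ/(c!(1−ρ)²) = 0.01642
Wq = Lq/λ = 0.01642/15.35 = 0.001070 hr
W = Wq + 1/μ = 0.001070 + 0.07874 = 0.07981 hr

Final: 0.07981 hr


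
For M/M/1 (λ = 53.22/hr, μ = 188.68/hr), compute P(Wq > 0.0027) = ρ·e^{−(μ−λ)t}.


ρ = 53.22/188.68 = 0.2821
P(Wq > t) = ρ·e^{−(μ−λ)t} = 0.2821·e^{−0.3657}
= 0.2821·0.693682 = 0.195663

Final: 0.195663


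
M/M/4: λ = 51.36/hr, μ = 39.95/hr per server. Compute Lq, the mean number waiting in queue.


a = λ/μ = 1.2856; ρ = a/4 = 0.3214
P₀ = 0.275189
Lq = P₀·a^c·ρ / (c!·(1−ρ)²) = 0.275189·2.73170·0.3214/(24·0.46050)
= 0.02186

Final: 0.02186


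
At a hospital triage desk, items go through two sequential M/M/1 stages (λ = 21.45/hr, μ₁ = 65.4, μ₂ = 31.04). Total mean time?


Each node sees arrival rate λ = 21.45/hr (tandem ⇒ throughput preserved).
W₁ = 1/(μ₁−λ) = 1/(65.4−21.45) = 0.02275 hr
W₂ = 1/(μ₂−λ) = 1/(31.04−21.45) = 0.10428 hr
W_total = W₁ + W₂ = 0.02275 + 0.10428 = 0.12703 hr

Final: 0.12703 hr


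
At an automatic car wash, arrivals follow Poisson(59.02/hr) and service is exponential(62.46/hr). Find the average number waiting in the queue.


ρ = 59.02/62.46 = 0.9449
Lq = ρ²/(1−ρ) = 0.8929/0.05508 = 16.2121

Final: 16.2121


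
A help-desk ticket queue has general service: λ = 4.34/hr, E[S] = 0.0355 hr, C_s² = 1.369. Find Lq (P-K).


ρ = λ·E[S] = 4.34·0.0355 = 0.1541
Lq = ρ²(1+C_s²)/(2(1−ρ)) = 0.02374·(1+1.369)/(2·0.8459)
= 0.02374·2.3690/1.6919 = 0.03324

Final: 0.03324


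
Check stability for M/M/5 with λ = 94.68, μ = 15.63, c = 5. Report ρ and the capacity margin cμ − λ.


Total capacity cμ = 5·15.63 = 78.15/hr
ρ = λ/(cμ) = 94.68/78.15 = 1.2115
Stable ⇔ ρ < 1: NO
Spare capacity = cμ − λ = 78.15 − 94.68 = -16.53/hr

Final: ρ = 1.2115; unstable; margin = -16.53/hr


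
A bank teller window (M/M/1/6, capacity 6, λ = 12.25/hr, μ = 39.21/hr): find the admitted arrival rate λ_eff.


ρ = 0.3124; P_K = (1−ρ)ρ^6/(1−ρ^7) = 0.0006396
λ_eff = λ(1 − P_K) = 12.25·(1 − 0.0006396) = 12.25·0.999360 = 12.2422 /hr

Final: 12.2422 /hr


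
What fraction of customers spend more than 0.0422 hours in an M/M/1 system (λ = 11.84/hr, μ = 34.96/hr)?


W ~ Exponential(μ−λ) for M/M/1.
μ − λ = 34.96 − 11.84 = 23.1200
P(W > t) = e^{−(μ−λ)t} = e^{−0.9757} = 0.376942

Final: 0.376942


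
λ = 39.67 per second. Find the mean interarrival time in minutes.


Mean interarrival time = 1/λ = 1/39.67 second = 0.02521 second
In minutes: 0.02521 × 0.0166667 = 0.0004201 min

Final: 0.0004201 min


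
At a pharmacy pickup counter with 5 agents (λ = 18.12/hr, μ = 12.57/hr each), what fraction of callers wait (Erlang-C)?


a = λ/μ = 1.4415; ρ = a/5 = 0.2883
P₀ = 0.236262 (from M/M/c formula)
C(c,a) = [a^c/(c!(1−ρ))]·P₀ = [6.22464/(120·0.7117)]·0.236262
= 0.07289·0.236262 = 0.017220

Final: 0.017220


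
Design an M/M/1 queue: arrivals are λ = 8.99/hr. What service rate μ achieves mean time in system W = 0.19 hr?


W = 1/(μ−λ) ⇒ μ − λ = 1/W = 1/0.19 = 5.2632
μ = λ + 1/W = 8.99 + 5.2632 = 14.2532 per hr

Final: 14.2532 /hr


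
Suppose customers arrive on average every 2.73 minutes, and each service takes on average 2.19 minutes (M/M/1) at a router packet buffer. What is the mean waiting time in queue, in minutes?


λ = 60/2.73 = 21.9780 /hr
μ = 60/2.19 = 27.3973 /hr
ρ = λ/μ = 21.9780/27.3973 = 0.8022
Wq = ρ/(μ−λ) = 0.8022/(27.3973−21.9780) = 0.14803 hr
In minutes: 0.14803·60 = 8.882 min

Final: 8.882 min


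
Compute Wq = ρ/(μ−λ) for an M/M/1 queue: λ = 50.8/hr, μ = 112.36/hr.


ρ = 50.8/112.36 = 0.4521
Wq = ρ/(μ−λ) = 0.4521/(112.36 − 50.8) = 0.4521/61.56 = 0.007344 hr

Final: 0.007344 hr


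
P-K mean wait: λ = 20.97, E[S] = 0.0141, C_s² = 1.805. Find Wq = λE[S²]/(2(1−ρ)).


ρ = λ·E[S] = 20.97·0.0141 = 0.2957
E[S²] = E[S]²(1+C_s²) = 0.0141²·(1+1.805) = 0.0005577
Wq = λ·E[S²]/(2(1−ρ)) = 20.97·0.0005577/(2·0.7043) = 0.008302 hr

Final: 0.008302 hr


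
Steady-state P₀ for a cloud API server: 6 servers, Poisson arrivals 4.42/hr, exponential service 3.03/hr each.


a = λ/μ = 4.42/3.03 = 1.4587; ρ = a/c = 0.2431
Σ_{k=0}^{5} a^k/k! (terms k=0..5) = 1.00000 + 1.45875 + 1.06397 + 0.51735 + 0.18867 + 0.05504 = 4.28379
Tail: a^6/(6!(1−ρ)) = 9.63558/(720·0.7569) = 0.01768
P₀ = 1/(4.28379 + 0.01768) = 1/4.30147 = 0.232479

Final: 0.232479


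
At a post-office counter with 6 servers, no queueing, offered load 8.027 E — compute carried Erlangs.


B(6,8.027) = 0.391220 (Erlang-B)
Carried load = a(1 − B) = 8.027·(1 − 0.391220) = 8.027·0.608780 = 4.8867 E

Final: 4.8867 Erlangs


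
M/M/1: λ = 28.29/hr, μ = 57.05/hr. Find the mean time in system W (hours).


W = 1/(μ−λ) = 1/(57.05 − 28.29) = 1/28.76 = 0.03477 hr

Final: 0.03477 hr


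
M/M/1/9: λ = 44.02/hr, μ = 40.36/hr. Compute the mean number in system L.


ρ = 44.02/40.36 = 1.0907
L = ρ[1 − (K+1)ρ^K + Kρ^(K+1)] / [(1−ρ)(1−ρ^(K+1))]
Numerator: 1.0907·(1 − 10·2.184188 + 9·2.382258) = 0.652717
Denominator: (-0.09068)·(-1.382258) = 0.125348
L = 0.652717/0.125348 = 5.2072

Final: 5.2072


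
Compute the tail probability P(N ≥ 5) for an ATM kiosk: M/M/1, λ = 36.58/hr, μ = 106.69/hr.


ρ = 36.58/106.69 = 0.3429
P(N ≥ n) = ρ^n = 0.3429^5 = 0.004738

Final: 0.004738


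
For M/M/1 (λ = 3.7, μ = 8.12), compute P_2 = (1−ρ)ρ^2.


ρ = 3.7/8.12 = 0.4557
P_n = (1−ρ)·ρ^n = (1 − 0.4557)·0.4557^2 = 0.5443·0.207631 = 0.113021

Final: 0.113021


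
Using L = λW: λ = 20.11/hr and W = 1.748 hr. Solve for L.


L = λW = 20.11·1.748 = 35.1523

Final: 35.1523


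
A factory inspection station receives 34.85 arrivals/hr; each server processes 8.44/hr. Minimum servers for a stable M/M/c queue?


Stability requires cμ > λ ⇔ c > λ/μ.
λ/μ = 34.85/8.44 = 4.1291
Minimum integer c = ⌊4.1291⌋ + 1 = 5
Check: 5·8.44 = 42.20 > 34.85, while 4·8.44 = 33.76 ≤ 34.85

Final: 5 servers


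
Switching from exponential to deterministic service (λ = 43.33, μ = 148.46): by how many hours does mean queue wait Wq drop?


ρ = 43.33/148.46 = 0.2919
Wq(M/M/1) = ρ/(μ−λ) = 0.2919/105.13 = 0.002776 hr
Wq(M/D/1) = ρ/(2(μ−λ)) = 0.001388 hr
Savings = 0.002776 − 0.001388 = 0.001388 hr

Final: 0.001388 hr


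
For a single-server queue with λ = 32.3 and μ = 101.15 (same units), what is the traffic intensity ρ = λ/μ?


ρ = λ/μ = 32.3/101.15 = 0.3193

Final: 0.3193


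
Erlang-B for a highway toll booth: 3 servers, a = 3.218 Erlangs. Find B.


B(c,a) = (a^c/c!) / Σ_{k=0}^{c} a^k/k!
a^3/3! = 5.554013
Σ terms (k=0..3): 1.00000 + 3.21800 + 5.17776 + 5.55401 = 14.949775
B = 5.554013/14.949775 = 0.371511

Final: 0.371511


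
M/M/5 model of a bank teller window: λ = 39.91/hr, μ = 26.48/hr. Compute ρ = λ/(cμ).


ρ = λ/(cμ) = 39.91/(5·26.48) = 39.91/132.40 = 0.3014

Final: 0.3014


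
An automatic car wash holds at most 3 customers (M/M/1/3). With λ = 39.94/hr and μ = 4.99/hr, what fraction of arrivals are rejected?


ρ = λ/μ = 39.94/4.99 = 8.0040
P_K = (1−ρ)ρ^K/(1−ρ^(K+1)) = (-7.0040·512.769925)/(1 − 4104.214588)
= -3591.444663/-4103.214588 = 0.875276

Final: 0.875276


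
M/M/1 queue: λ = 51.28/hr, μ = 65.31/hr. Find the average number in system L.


ρ = λ/μ = 51.28/65.31 = 0.7852
L = ρ/(1−ρ) = 0.7852/(1 − 0.7852) = 0.7852/0.2148 = 3.6550

Final: 3.6550


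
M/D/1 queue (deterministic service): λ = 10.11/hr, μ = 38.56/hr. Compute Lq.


ρ = 10.11/38.56 = 0.2622
M/D/1: Lq = ρ²/(2(1−ρ)) = 0.06874/(2·0.7378) = 0.04659

Final: 0.04659


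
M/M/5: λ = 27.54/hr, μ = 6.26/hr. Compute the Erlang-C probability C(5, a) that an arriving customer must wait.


a = λ/μ = 4.3994; ρ = a/5 = 0.8799
P₀ = 0.006282 (from M/M/c formula)
C(c,a) = [a^c/(c!(1−ρ))]·P₀ = [1647.96511/(120·0.1201)]·0.006282
= 114.32027·0.006282 = 0.718110

Final: 0.718110


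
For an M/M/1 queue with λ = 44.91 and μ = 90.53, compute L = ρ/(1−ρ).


ρ = λ/μ = 44.91/90.53 = 0.4961
L = ρ/(1−ρ) = 0.4961/(1 − 0.4961) = 0.4961/0.5039 = 0.9844

Final: 0.9844


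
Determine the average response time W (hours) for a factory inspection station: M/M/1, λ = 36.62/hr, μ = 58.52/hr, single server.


W = 1/(μ−λ) = 1/(58.52 − 36.62) = 1/21.90 = 0.04566 hr

Final: 0.04566 hr


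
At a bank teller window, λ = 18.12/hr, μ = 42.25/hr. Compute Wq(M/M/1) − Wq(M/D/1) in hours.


ρ = 18.12/42.25 = 0.4289
Wq(M/M/1) = ρ/(μ−λ) = 0.4289/24.13 = 0.01777 hr
Wq(M/D/1) = ρ/(2(μ−λ)) = 0.008887 hr
Savings = 0.01777 − 0.008887 = 0.008887 hr

Final: 0.008887 hr


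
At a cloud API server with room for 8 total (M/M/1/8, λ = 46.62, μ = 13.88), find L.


ρ = 46.62/13.88 = 3.3588
L = ρ[1 − (K+1)ρ^K + Kρ^(K+1)] / [(1−ρ)(1−ρ^(K+1))]
Numerator: 3.3588·(1 − 9·16198.038412 + 8·54405.803371) = 972252.311818
Denominator: (-2.3588)·(-54404.803371) = 128329.485760
L = 972252.311818/128329.485760 = 7.5762

Final: 7.5762


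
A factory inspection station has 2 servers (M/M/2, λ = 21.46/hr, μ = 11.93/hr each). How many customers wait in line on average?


a = λ/μ = 1.7988; ρ = a/2 = 0.8994
P₀ = 0.052957
Lq = P₀·a^c·ρ / (c!·(1−ρ)²) = 0.052957·3.23578·0.8994/(2·0.01012)
= 7.61636

Final: 7.61636


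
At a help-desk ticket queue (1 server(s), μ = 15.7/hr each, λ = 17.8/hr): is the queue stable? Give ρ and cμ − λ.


Total capacity cμ = 1·15.7 = 15.70/hr
ρ = λ/(cμ) = 17.8/15.70 = 1.1338
Stable ⇔ ρ < 1: NO
Spare capacity = cμ − λ = 15.70 − 17.8 = -2.10/hr

Final: ρ = 1.1338; unstable; margin = -2.10/hr


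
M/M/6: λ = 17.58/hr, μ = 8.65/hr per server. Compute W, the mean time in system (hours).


a = 2.0324; ρ = 0.3387; P₀ = 0.130811
Lq = P₀·a^c·ρ/(c!(1−ρ)²) = 0.009918
Wq = Lq/λ = 0.009918/17.58 = 0.0005642 hr
W = Wq + 1/μ = 0.0005642 + 0.11561 = 0.11617 hr

Final: 0.11617 hr


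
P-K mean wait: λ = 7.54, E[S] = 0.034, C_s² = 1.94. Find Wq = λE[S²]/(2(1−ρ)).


ρ = λ·E[S] = 7.54·0.034 = 0.2564
E[S²] = E[S]²(1+C_s²) = 0.034²·(1+1.94) = 0.003399
Wq = λ·E[S²]/(2(1−ρ)) = 7.54·0.003399/(2·0.7436) = 0.01723 hr

Final: 0.01723 hr


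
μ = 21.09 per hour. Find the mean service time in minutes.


Mean service time = 1/μ = 1/21.09 hour = 0.04742 hour
In minutes: 0.04742 × 60 = 2.8450 min

Final: 2.8450 min


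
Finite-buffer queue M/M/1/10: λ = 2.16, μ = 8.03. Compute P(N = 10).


ρ = λ/μ = 2.16/8.03 = 0.2690
P_K = (1−ρ)ρ^K/(1−ρ^(K+1)) = (0.7310·0.000001983)/(1 − 0.0000005335)
= 0.000001450/0.999999 = 0.000001450

Final: 0.000001450


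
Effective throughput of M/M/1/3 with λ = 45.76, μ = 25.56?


ρ = 1.7903; P_K = (1−ρ)ρ^3/(1−ρ^4) = 0.489037
λ_eff = λ(1 − P_K) = 45.76·(1 − 0.489037) = 45.76·0.510963 = 23.3817 /hr

Final: 23.3817 /hr


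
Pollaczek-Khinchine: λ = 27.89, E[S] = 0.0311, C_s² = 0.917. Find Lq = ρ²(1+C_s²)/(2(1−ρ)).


ρ = λ·E[S] = 27.89·0.0311 = 0.8674
Lq = ρ²(1+C_s²)/(2(1−ρ)) = 0.7523·(1+0.917)/(2·0.1326)
= 0.7523·1.9170/0.2652 = 5.43748

Final: 5.43748


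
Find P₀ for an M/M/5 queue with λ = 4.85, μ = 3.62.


a = λ/μ = 4.85/3.62 = 1.3398; ρ = a/c = 0.2680
Σ_{k=0}^{4} a^k/k! (terms k=0..4) = 1.00000 + 1.33978 + 0.89750 + 0.40082 + 0.13425 = 3.77235
Tail: a^5/(5!(1−ρ)) = 4.31684/(120·0.7320) = 0.04914
P₀ = 1/(3.77235 + 0.04914) = 1/3.82150 = 0.261678

Final: 0.261678


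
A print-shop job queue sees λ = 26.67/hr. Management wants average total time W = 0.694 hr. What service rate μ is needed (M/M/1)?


W = 1/(μ−λ) ⇒ μ − λ = 1/W = 1/0.694 = 1.4409
μ = λ + 1/W = 26.67 + 1.4409 = 28.1109 per hr

Final: 28.1109 /hr


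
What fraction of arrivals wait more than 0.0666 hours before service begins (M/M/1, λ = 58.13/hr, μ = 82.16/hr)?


ρ = 58.13/82.16 = 0.7075
P(Wq > t) = ρ·e^{−(μ−λ)t} = 0.7075·e^{−1.6004}
= 0.7075·0.201816 = 0.142789

Final: 0.142789


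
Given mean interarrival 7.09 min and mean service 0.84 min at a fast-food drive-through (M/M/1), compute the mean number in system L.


λ = 60/7.09 = 8.4626 /hr
μ = 60/0.84 = 71.4286 /hr
ρ = λ/μ = 8.4626/71.4286 = 0.1185
L = ρ/(1−ρ) = 0.1185/0.8815 = 0.1344

Final: 0.1344


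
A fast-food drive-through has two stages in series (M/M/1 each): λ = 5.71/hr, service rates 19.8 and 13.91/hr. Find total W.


Each node sees arrival rate λ = 5.71/hr (tandem ⇒ throughput preserved).
W₁ = 1/(μ₁−λ) = 1/(19.8−5.71) = 0.07097 hr
W₂ = 1/(μ₂−λ) = 1/(13.91−5.71) = 0.12195 hr
W_total = W₁ + W₂ = 0.07097 + 0.12195 = 0.19292 hr

Final: 0.19292 hr


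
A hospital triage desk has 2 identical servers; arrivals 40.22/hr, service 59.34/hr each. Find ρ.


ρ = λ/(cμ) = 40.22/(2·59.34) = 40.22/118.68 = 0.3389

Final: 0.3389


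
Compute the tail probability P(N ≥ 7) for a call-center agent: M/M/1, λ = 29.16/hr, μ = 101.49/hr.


ρ = 29.16/101.49 = 0.2873
P(N ≥ n) = ρ^n = 0.2873^7 = 0.0001616

Final: 0.0001616


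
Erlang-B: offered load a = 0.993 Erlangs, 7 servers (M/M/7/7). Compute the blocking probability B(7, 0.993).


B(c,a) = (a^c/c!) / Σ_{k=0}^{c} a^k/k!
a^7/7! = 0.0001889
Σ terms (k=0..7): 1.00000 + 0.99300 + 0.49302 + 0.16319 + 0.04051 + 0.008046 + 0.001332 + 0.0001889 = 2.699294
B = 0.0001889/2.699294 = 0.00006998

Final: 0.00006998


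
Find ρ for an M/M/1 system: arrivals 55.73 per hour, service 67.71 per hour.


ρ = λ/μ = 55.73/67.71 = 0.8231

Final: 0.8231


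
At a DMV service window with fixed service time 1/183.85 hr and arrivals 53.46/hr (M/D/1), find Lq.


ρ = 53.46/183.85 = 0.2908
M/D/1: Lq = ρ²/(2(1−ρ)) = 0.08455/(2·0.7092) = 0.05961

Final: 0.05961


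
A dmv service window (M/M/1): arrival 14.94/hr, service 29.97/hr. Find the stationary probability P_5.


ρ = 14.94/29.97 = 0.4985
P_n = (1−ρ)·ρ^n = (1 − 0.4985)·0.4985^5 = 0.5015·0.030784 = 0.015438

Final: 0.015438


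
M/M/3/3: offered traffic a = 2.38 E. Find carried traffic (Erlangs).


B(3,2.38) = 0.265617 (Erlang-B)
Carried load = a(1 − B) = 2.38·(1 − 0.265617) = 2.38·0.734383 = 1.7478 E

Final: 1.7478 Erlangs


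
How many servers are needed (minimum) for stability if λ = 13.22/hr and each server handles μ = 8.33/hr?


Stability requires cμ > λ ⇔ c > λ/μ.
λ/μ = 13.22/8.33 = 1.5870
Minimum integer c = ⌊1.5870⌋ + 1 = 2
Check: 2·8.33 = 16.66 > 13.22, while 1·8.33 = 8.33 ≤ 13.22

Final: 2 servers


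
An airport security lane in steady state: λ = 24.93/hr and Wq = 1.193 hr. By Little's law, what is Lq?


Lq = λWq = 24.93·1.193 = 29.7415

Final: 29.7415


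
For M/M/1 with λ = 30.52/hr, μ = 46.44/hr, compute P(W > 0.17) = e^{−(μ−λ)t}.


W ~ Exponential(μ−λ) for M/M/1.
μ − λ = 46.44 − 30.52 = 15.9200
P(W > t) = e^{−(μ−λ)t} = e^{−2.7064} = 0.066777

Final: 0.066777


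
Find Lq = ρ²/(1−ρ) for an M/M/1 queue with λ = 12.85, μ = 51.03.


ρ = 12.85/51.03 = 0.2518
Lq = ρ²/(1−ρ) = 0.06341/0.7482 = 0.08475

Final: 0.08475


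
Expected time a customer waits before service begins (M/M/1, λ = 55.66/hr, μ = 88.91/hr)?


ρ = 55.66/88.91 = 0.6260
Wq = ρ/(μ−λ) = 0.6260/(88.91 − 55.66) = 0.6260/33.25 = 0.01883 hr

Final: 0.01883 hr


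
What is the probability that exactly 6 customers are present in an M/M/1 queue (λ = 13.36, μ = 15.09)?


ρ = 13.36/15.09 = 0.8854
P_n = (1−ρ)·ρ^n = (1 − 0.8854)·0.8854^6 = 0.1146·0.481619 = 0.055215

Final: 0.055215


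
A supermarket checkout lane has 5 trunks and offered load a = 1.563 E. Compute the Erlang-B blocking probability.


B(c,a) = (a^c/c!) / Σ_{k=0}^{c} a^k/k!
a^5/5! = 0.077734
Σ terms (k=0..5): 1.00000 + 1.56300 + 1.22148 + 0.63639 + 0.24867 + 0.07773 = 4.747283
B = 0.077734/4.747283 = 0.016375

Final: 0.016375


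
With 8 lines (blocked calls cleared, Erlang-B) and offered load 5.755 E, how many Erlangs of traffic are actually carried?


B(8,5.755) = 0.108448 (Erlang-B)
Carried load = a(1 − B) = 5.755·(1 − 0.108448) = 5.755·0.891552 = 5.1309 E

Final: 5.1309 Erlangs


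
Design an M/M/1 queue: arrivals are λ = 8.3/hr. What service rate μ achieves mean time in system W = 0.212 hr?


W = 1/(μ−λ) ⇒ μ − λ = 1/W = 1/0.212 = 4.7170
μ = λ + 1/W = 8.3 + 4.7170 = 13.0170 per hr

Final: 13.0170 /hr


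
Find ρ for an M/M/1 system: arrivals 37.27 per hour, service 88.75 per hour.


ρ = λ/μ = 37.27/88.75 = 0.4199

Final: 0.4199


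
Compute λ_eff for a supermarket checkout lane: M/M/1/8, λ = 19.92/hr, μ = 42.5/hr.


ρ = 0.4687; P_K = (1−ρ)ρ^8/(1−ρ^9) = 0.001239
λ_eff = λ(1 − P_K) = 19.92·(1 − 0.001239) = 19.92·0.998761 = 19.8953 /hr

Final: 19.8953 /hr


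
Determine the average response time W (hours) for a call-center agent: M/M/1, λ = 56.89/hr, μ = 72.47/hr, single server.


W = 1/(μ−λ) = 1/(72.47 − 56.89) = 1/15.58 = 0.06418 hr

Final: 0.06418 hr


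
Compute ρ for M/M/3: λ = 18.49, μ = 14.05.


ρ = λ/(cμ) = 18.49/(3·14.05) = 18.49/42.15 = 0.4387

Final: 0.4387


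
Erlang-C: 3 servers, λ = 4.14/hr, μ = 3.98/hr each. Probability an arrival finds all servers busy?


a = λ/μ = 1.0402; ρ = a/3 = 0.3467
P₀ = 0.348631 (from M/M/c formula)
C(c,a) = [a^c/(c!(1−ρ))]·P₀ = [1.12552/(6·0.6533)]·0.348631
= 0.28715·0.348631 = 0.100110

Final: 0.100110


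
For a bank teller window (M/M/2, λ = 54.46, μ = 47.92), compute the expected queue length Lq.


a = λ/μ = 1.1365; ρ = a/2 = 0.5682
P₀ = 0.275316
Lq = P₀·a^c·ρ / (c!·(1−ρ)²) = 0.275316·1.29158·0.5682/(2·0.18642)
= 0.54196

Final: 0.54196


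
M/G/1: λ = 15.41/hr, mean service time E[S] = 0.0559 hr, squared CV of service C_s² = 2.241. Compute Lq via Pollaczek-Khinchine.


ρ = λ·E[S] = 15.41·0.0559 = 0.8614
Lq = ρ²(1+C_s²)/(2(1−ρ)) = 0.7420·(1+2.241)/(2·0.1386)
= 0.7420·3.2410/0.2772 = 8.67709

Final: 8.67709


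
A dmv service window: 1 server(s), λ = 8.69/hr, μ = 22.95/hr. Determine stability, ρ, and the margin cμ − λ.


Total capacity cμ = 1·22.95 = 22.95/hr
ρ = λ/(cμ) = 8.69/22.95 = 0.3786
Stable ⇔ ρ < 1: YES
Spare capacity = cμ − λ = 22.95 − 8.69 = 14.26/hr

Final: ρ = 0.3786; stable; margin = 14.26/hr


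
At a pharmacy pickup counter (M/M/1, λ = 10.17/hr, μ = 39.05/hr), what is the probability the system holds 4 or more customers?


ρ = 10.17/39.05 = 0.2604
P(N ≥ n) = ρ^n = 0.2604^4 = 0.004600

Final: 0.004600


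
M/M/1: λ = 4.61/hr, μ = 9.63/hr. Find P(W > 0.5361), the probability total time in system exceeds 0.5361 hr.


W ~ Exponential(μ−λ) for M/M/1.
μ − λ = 9.63 − 4.61 = 5.0200
P(W > t) = e^{−(μ−λ)t} = e^{−2.6912} = 0.067798

Final: 0.067798


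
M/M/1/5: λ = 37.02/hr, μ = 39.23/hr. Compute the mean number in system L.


ρ = 37.02/39.23 = 0.9437
L = ρ[1 − (K+1)ρ^K + Kρ^(K+1)] / [(1−ρ)(1−ρ^(K+1))]
Numerator: 0.9437·(1 − 6·0.748325 + 5·0.706169) = 0.038588
Denominator: (0.05633)·(0.293831) = 0.016553
L = 0.038588/0.016553 = 2.3312

Final: 2.3312


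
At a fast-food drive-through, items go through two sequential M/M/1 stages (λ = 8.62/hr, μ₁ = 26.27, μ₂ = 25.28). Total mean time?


Each node sees arrival rate λ = 8.62/hr (tandem ⇒ throughput preserved).
W₁ = 1/(μ₁−λ) = 1/(26.27−8.62) = 0.05666 hr
W₂ = 1/(μ₂−λ) = 1/(25.28−8.62) = 0.06002 hr
W_total = W₁ + W₂ = 0.05666 + 0.06002 = 0.11668 hr

Final: 0.11668 hr


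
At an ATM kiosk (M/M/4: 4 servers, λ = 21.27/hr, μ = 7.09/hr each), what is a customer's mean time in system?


a = 3.0000; ρ = 0.7500; P₀ = 0.037736
Lq = P₀·a^c·ρ/(c!(1−ρ)²) = 1.52830
Wq = Lq/λ = 1.52830/21.27 = 0.07185 hr
W = Wq + 1/μ = 0.07185 + 0.14104 = 0.21290 hr

Final: 0.21290 hr


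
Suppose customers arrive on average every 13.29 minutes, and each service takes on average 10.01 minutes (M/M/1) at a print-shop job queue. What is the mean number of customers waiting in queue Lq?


λ = 60/13.29 = 4.5147 /hr
μ = 60/10.01 = 5.9940 /hr
ρ = λ/μ = 4.5147/5.9940 = 0.7532
Lq = ρ²/(1−ρ) = 0.5673/0.2468 = 2.2986

Final: 2.2986


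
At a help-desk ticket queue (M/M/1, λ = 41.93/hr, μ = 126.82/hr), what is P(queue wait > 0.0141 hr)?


ρ = 41.93/126.82 = 0.3306
P(Wq > t) = ρ·e^{−(μ−λ)t} = 0.3306·e^{−1.1969}
= 0.3306·0.302115 = 0.099887

Final: 0.099887


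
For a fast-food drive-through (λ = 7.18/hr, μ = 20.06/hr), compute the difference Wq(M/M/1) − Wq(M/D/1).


ρ = 7.18/20.06 = 0.3579
Wq(M/M/1) = ρ/(μ−λ) = 0.3579/12.88 = 0.02779 hr
Wq(M/D/1) = ρ/(2(μ−λ)) = 0.01389 hr
Savings = 0.02779 − 0.01389 = 0.01389 hr

Final: 0.01389 hr


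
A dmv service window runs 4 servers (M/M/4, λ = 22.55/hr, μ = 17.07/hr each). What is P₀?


a = λ/μ = 22.55/17.07 = 1.3210; ρ = a/c = 0.3303
Σ_{k=0}^{3} a^k/k! (terms k=0..3) = 1.00000 + 1.32103 + 0.87256 + 0.38423 = 3.57782
Tail: a^4/(4!(1−ρ)) = 3.04545/(24·0.6697) = 0.18947
P₀ = 1/(3.57782 + 0.18947) = 1/3.76729 = 0.265443

Final: 0.265443


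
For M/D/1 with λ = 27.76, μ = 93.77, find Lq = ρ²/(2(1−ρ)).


ρ = 27.76/93.77 = 0.2960
M/D/1: Lq = ρ²/(2(1−ρ)) = 0.08764/(2·0.7040) = 0.06225

Final: 0.06225


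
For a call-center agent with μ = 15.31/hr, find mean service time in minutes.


Mean service time = 1/μ = 1/15.31 hour = 0.06532 hour
In minutes: 0.06532 × 60 = 3.9190 min

Final: 3.9190 min


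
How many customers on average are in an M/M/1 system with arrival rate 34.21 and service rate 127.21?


ρ = λ/μ = 34.21/127.21 = 0.2689
L = ρ/(1−ρ) = 0.2689/(1 − 0.2689) = 0.2689/0.7311 = 0.3678

Final: 0.3678


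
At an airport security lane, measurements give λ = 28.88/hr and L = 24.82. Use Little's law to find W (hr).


W = L/λ = 24.82/28.88 = 0.8594 hr

Final: 0.8594 hr


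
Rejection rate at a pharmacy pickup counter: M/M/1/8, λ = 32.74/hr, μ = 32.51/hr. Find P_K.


ρ = λ/μ = 32.74/32.51 = 1.0071
P_K = (1−ρ)ρ^K/(1−ρ^(K+1)) = (-0.007075·1.058019)/(1 − 1.065505)
= -0.007485/-0.065505 = 0.114270

Final: 0.114270


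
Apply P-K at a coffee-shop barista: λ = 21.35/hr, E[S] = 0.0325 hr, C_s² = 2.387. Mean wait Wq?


ρ = λ·E[S] = 21.35·0.0325 = 0.6939
E[S²] = E[S]²(1+C_s²) = 0.0325²·(1+2.387) = 0.003578
Wq = λ·E[S²]/(2(1−ρ)) = 21.35·0.003578/(2·0.3061) = 0.12475 hr

Final: 0.12475 hr


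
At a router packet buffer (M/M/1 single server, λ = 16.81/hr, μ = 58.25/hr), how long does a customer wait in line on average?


ρ = 16.81/58.25 = 0.2886
Wq = ρ/(μ−λ) = 0.2886/(58.25 − 16.81) = 0.2886/41.44 = 0.006964 hr

Final: 0.006964 hr


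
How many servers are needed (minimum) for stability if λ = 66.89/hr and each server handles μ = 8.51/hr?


Stability requires cμ > λ ⇔ c > λ/μ.
λ/μ = 66.89/8.51 = 7.8602
Minimum integer c = ⌊7.8602⌋ + 1 = 8
Check: 8·8.51 = 68.08 > 66.89, while 7·8.51 = 59.57 ≤ 66.89

Final: 8 servers


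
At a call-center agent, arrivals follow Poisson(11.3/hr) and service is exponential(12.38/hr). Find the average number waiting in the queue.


ρ = 11.3/12.38 = 0.9128
Lq = ρ²/(1−ρ) = 0.8331/0.08724 = 9.5502

Final: 9.5502


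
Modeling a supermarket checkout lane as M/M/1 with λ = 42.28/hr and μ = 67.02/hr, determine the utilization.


ρ = λ/μ = 42.28/67.02 = 0.6309

Final: 0.6309


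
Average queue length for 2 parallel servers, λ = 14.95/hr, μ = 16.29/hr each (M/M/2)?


a = λ/μ = 0.9177; ρ = a/2 = 0.4589
P₀ = 0.370924
Lq = P₀·a^c·ρ / (c!·(1−ρ)²) = 0.370924·0.84225·0.4589/(2·0.29282)
= 0.24478

Final: 0.24478


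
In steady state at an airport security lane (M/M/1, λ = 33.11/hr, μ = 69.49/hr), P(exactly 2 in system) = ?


ρ = 33.11/69.49 = 0.4765
P_n = (1−ρ)·ρ^n = (1 − 0.4765)·0.4765^2 = 0.5235·0.227025 = 0.118854

Final: 0.118854


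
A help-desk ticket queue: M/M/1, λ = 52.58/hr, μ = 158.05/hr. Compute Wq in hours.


ρ = 52.58/158.05 = 0.3327
Wq = ρ/(μ−λ) = 0.3327/(158.05 − 52.58) = 0.3327/105.47 = 0.003154 hr

Final: 0.003154 hr
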